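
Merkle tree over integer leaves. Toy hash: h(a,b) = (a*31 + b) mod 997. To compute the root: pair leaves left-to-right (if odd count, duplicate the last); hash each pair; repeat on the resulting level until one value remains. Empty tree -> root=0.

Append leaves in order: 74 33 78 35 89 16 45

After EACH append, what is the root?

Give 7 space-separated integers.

After append 74 (leaves=[74]):
  L0: [74]
  root=74
After append 33 (leaves=[74, 33]):
  L0: [74, 33]
  L1: h(74,33)=(74*31+33)%997=333 -> [333]
  root=333
After append 78 (leaves=[74, 33, 78]):
  L0: [74, 33, 78]
  L1: h(74,33)=(74*31+33)%997=333 h(78,78)=(78*31+78)%997=502 -> [333, 502]
  L2: h(333,502)=(333*31+502)%997=855 -> [855]
  root=855
After append 35 (leaves=[74, 33, 78, 35]):
  L0: [74, 33, 78, 35]
  L1: h(74,33)=(74*31+33)%997=333 h(78,35)=(78*31+35)%997=459 -> [333, 459]
  L2: h(333,459)=(333*31+459)%997=812 -> [812]
  root=812
After append 89 (leaves=[74, 33, 78, 35, 89]):
  L0: [74, 33, 78, 35, 89]
  L1: h(74,33)=(74*31+33)%997=333 h(78,35)=(78*31+35)%997=459 h(89,89)=(89*31+89)%997=854 -> [333, 459, 854]
  L2: h(333,459)=(333*31+459)%997=812 h(854,854)=(854*31+854)%997=409 -> [812, 409]
  L3: h(812,409)=(812*31+409)%997=656 -> [656]
  root=656
After append 16 (leaves=[74, 33, 78, 35, 89, 16]):
  L0: [74, 33, 78, 35, 89, 16]
  L1: h(74,33)=(74*31+33)%997=333 h(78,35)=(78*31+35)%997=459 h(89,16)=(89*31+16)%997=781 -> [333, 459, 781]
  L2: h(333,459)=(333*31+459)%997=812 h(781,781)=(781*31+781)%997=67 -> [812, 67]
  L3: h(812,67)=(812*31+67)%997=314 -> [314]
  root=314
After append 45 (leaves=[74, 33, 78, 35, 89, 16, 45]):
  L0: [74, 33, 78, 35, 89, 16, 45]
  L1: h(74,33)=(74*31+33)%997=333 h(78,35)=(78*31+35)%997=459 h(89,16)=(89*31+16)%997=781 h(45,45)=(45*31+45)%997=443 -> [333, 459, 781, 443]
  L2: h(333,459)=(333*31+459)%997=812 h(781,443)=(781*31+443)%997=726 -> [812, 726]
  L3: h(812,726)=(812*31+726)%997=973 -> [973]
  root=973

Answer: 74 333 855 812 656 314 973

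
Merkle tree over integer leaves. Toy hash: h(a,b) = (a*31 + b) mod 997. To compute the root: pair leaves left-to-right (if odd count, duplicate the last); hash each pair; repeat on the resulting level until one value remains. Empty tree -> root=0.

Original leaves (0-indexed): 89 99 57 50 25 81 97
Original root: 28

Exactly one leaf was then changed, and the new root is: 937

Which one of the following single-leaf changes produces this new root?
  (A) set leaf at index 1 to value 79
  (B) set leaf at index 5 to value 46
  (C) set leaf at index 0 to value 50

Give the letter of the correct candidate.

Answer: B

Derivation:
Original leaves: [89, 99, 57, 50, 25, 81, 97]
Target new root: 937
Try each candidate change and compute the resulting root:
Candidate A: set leaf[1] = 79 -> leaves = [89, 79, 57, 50, 25, 81, 97]
  L0: [89, 79, 57, 50, 25, 81, 97]
  L1: h(89,79)=(89*31+79)%997=844 h(57,50)=(57*31+50)%997=820 h(25,81)=(25*31+81)%997=856 h(97,97)=(97*31+97)%997=113 -> [844, 820, 856, 113]
  L2: h(844,820)=(844*31+820)%997=65 h(856,113)=(856*31+113)%997=727 -> [65, 727]
  L3: h(65,727)=(65*31+727)%997=748 -> [748]
  root = 748 != target 937
Candidate B: set leaf[5] = 46 -> leaves = [89, 99, 57, 50, 25, 46, 97]
  L0: [89, 99, 57, 50, 25, 46, 97]
  L1: h(89,99)=(89*31+99)%997=864 h(57,50)=(57*31+50)%997=820 h(25,46)=(25*31+46)%997=821 h(97,97)=(97*31+97)%997=113 -> [864, 820, 821, 113]
  L2: h(864,820)=(864*31+820)%997=685 h(821,113)=(821*31+113)%997=639 -> [685, 639]
  L3: h(685,639)=(685*31+639)%997=937 -> [937]
  root = 937 == target 937  ** MATCH **
Candidate C: set leaf[0] = 50 -> leaves = [50, 99, 57, 50, 25, 81, 97]
  L0: [50, 99, 57, 50, 25, 81, 97]
  L1: h(50,99)=(50*31+99)%997=652 h(57,50)=(57*31+50)%997=820 h(25,81)=(25*31+81)%997=856 h(97,97)=(97*31+97)%997=113 -> [652, 820, 856, 113]
  L2: h(652,820)=(652*31+820)%997=95 h(856,113)=(856*31+113)%997=727 -> [95, 727]
  L3: h(95,727)=(95*31+727)%997=681 -> [681]
  root = 681 != target 937
Candidate B produces the target root.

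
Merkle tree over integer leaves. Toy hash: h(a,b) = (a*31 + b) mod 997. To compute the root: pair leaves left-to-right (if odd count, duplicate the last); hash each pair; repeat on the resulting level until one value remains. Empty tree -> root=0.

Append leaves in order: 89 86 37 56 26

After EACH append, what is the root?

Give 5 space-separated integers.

Answer: 89 851 646 665 380

Derivation:
After append 89 (leaves=[89]):
  L0: [89]
  root=89
After append 86 (leaves=[89, 86]):
  L0: [89, 86]
  L1: h(89,86)=(89*31+86)%997=851 -> [851]
  root=851
After append 37 (leaves=[89, 86, 37]):
  L0: [89, 86, 37]
  L1: h(89,86)=(89*31+86)%997=851 h(37,37)=(37*31+37)%997=187 -> [851, 187]
  L2: h(851,187)=(851*31+187)%997=646 -> [646]
  root=646
After append 56 (leaves=[89, 86, 37, 56]):
  L0: [89, 86, 37, 56]
  L1: h(89,86)=(89*31+86)%997=851 h(37,56)=(37*31+56)%997=206 -> [851, 206]
  L2: h(851,206)=(851*31+206)%997=665 -> [665]
  root=665
After append 26 (leaves=[89, 86, 37, 56, 26]):
  L0: [89, 86, 37, 56, 26]
  L1: h(89,86)=(89*31+86)%997=851 h(37,56)=(37*31+56)%997=206 h(26,26)=(26*31+26)%997=832 -> [851, 206, 832]
  L2: h(851,206)=(851*31+206)%997=665 h(832,832)=(832*31+832)%997=702 -> [665, 702]
  L3: h(665,702)=(665*31+702)%997=380 -> [380]
  root=380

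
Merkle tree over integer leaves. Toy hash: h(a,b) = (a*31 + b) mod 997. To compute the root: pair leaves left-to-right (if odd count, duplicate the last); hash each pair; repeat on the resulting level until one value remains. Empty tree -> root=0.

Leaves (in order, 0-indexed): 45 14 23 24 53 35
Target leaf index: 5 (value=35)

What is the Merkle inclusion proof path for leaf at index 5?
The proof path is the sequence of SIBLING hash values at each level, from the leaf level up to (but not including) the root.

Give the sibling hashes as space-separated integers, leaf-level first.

L0 (leaves): [45, 14, 23, 24, 53, 35], target index=5
L1: h(45,14)=(45*31+14)%997=412 [pair 0] h(23,24)=(23*31+24)%997=737 [pair 1] h(53,35)=(53*31+35)%997=681 [pair 2] -> [412, 737, 681]
  Sibling for proof at L0: 53
L2: h(412,737)=(412*31+737)%997=548 [pair 0] h(681,681)=(681*31+681)%997=855 [pair 1] -> [548, 855]
  Sibling for proof at L1: 681
L3: h(548,855)=(548*31+855)%997=894 [pair 0] -> [894]
  Sibling for proof at L2: 548
Root: 894
Proof path (sibling hashes from leaf to root): [53, 681, 548]

Answer: 53 681 548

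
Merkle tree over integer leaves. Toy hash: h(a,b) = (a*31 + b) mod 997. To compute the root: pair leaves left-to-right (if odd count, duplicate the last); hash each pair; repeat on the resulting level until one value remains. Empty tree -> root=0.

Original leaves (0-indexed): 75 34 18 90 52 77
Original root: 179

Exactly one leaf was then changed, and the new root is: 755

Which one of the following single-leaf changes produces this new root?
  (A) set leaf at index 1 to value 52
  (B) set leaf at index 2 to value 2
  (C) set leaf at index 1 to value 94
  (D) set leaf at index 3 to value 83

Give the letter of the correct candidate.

Answer: B

Derivation:
Original leaves: [75, 34, 18, 90, 52, 77]
Target new root: 755
Try each candidate change and compute the resulting root:
Candidate A: set leaf[1] = 52 -> leaves = [75, 52, 18, 90, 52, 77]
  L0: [75, 52, 18, 90, 52, 77]
  L1: h(75,52)=(75*31+52)%997=383 h(18,90)=(18*31+90)%997=648 h(52,77)=(52*31+77)%997=692 -> [383, 648, 692]
  L2: h(383,648)=(383*31+648)%997=557 h(692,692)=(692*31+692)%997=210 -> [557, 210]
  L3: h(557,210)=(557*31+210)%997=528 -> [528]
  root = 528 != target 755
Candidate B: set leaf[2] = 2 -> leaves = [75, 34, 2, 90, 52, 77]
  L0: [75, 34, 2, 90, 52, 77]
  L1: h(75,34)=(75*31+34)%997=365 h(2,90)=(2*31+90)%997=152 h(52,77)=(52*31+77)%997=692 -> [365, 152, 692]
  L2: h(365,152)=(365*31+152)%997=500 h(692,692)=(692*31+692)%997=210 -> [500, 210]
  L3: h(500,210)=(500*31+210)%997=755 -> [755]
  root = 755 == target 755  ** MATCH **
Candidate C: set leaf[1] = 94 -> leaves = [75, 94, 18, 90, 52, 77]
  L0: [75, 94, 18, 90, 52, 77]
  L1: h(75,94)=(75*31+94)%997=425 h(18,90)=(18*31+90)%997=648 h(52,77)=(52*31+77)%997=692 -> [425, 648, 692]
  L2: h(425,648)=(425*31+648)%997=862 h(692,692)=(692*31+692)%997=210 -> [862, 210]
  L3: h(862,210)=(862*31+210)%997=13 -> [13]
  root = 13 != target 755
Candidate D: set leaf[3] = 83 -> leaves = [75, 34, 18, 83, 52, 77]
  L0: [75, 34, 18, 83, 52, 77]
  L1: h(75,34)=(75*31+34)%997=365 h(18,83)=(18*31+83)%997=641 h(52,77)=(52*31+77)%997=692 -> [365, 641, 692]
  L2: h(365,641)=(365*31+641)%997=989 h(692,692)=(692*31+692)%997=210 -> [989, 210]
  L3: h(989,210)=(989*31+210)%997=959 -> [959]
  root = 959 != target 755
Candidate B produces the target root.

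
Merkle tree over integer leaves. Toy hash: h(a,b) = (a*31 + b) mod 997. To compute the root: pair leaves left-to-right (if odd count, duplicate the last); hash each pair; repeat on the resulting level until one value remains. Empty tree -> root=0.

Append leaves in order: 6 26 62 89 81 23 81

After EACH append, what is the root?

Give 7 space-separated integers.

Answer: 6 212 580 607 67 205 263

Derivation:
After append 6 (leaves=[6]):
  L0: [6]
  root=6
After append 26 (leaves=[6, 26]):
  L0: [6, 26]
  L1: h(6,26)=(6*31+26)%997=212 -> [212]
  root=212
After append 62 (leaves=[6, 26, 62]):
  L0: [6, 26, 62]
  L1: h(6,26)=(6*31+26)%997=212 h(62,62)=(62*31+62)%997=987 -> [212, 987]
  L2: h(212,987)=(212*31+987)%997=580 -> [580]
  root=580
After append 89 (leaves=[6, 26, 62, 89]):
  L0: [6, 26, 62, 89]
  L1: h(6,26)=(6*31+26)%997=212 h(62,89)=(62*31+89)%997=17 -> [212, 17]
  L2: h(212,17)=(212*31+17)%997=607 -> [607]
  root=607
After append 81 (leaves=[6, 26, 62, 89, 81]):
  L0: [6, 26, 62, 89, 81]
  L1: h(6,26)=(6*31+26)%997=212 h(62,89)=(62*31+89)%997=17 h(81,81)=(81*31+81)%997=598 -> [212, 17, 598]
  L2: h(212,17)=(212*31+17)%997=607 h(598,598)=(598*31+598)%997=193 -> [607, 193]
  L3: h(607,193)=(607*31+193)%997=67 -> [67]
  root=67
After append 23 (leaves=[6, 26, 62, 89, 81, 23]):
  L0: [6, 26, 62, 89, 81, 23]
  L1: h(6,26)=(6*31+26)%997=212 h(62,89)=(62*31+89)%997=17 h(81,23)=(81*31+23)%997=540 -> [212, 17, 540]
  L2: h(212,17)=(212*31+17)%997=607 h(540,540)=(540*31+540)%997=331 -> [607, 331]
  L3: h(607,331)=(607*31+331)%997=205 -> [205]
  root=205
After append 81 (leaves=[6, 26, 62, 89, 81, 23, 81]):
  L0: [6, 26, 62, 89, 81, 23, 81]
  L1: h(6,26)=(6*31+26)%997=212 h(62,89)=(62*31+89)%997=17 h(81,23)=(81*31+23)%997=540 h(81,81)=(81*31+81)%997=598 -> [212, 17, 540, 598]
  L2: h(212,17)=(212*31+17)%997=607 h(540,598)=(540*31+598)%997=389 -> [607, 389]
  L3: h(607,389)=(607*31+389)%997=263 -> [263]
  root=263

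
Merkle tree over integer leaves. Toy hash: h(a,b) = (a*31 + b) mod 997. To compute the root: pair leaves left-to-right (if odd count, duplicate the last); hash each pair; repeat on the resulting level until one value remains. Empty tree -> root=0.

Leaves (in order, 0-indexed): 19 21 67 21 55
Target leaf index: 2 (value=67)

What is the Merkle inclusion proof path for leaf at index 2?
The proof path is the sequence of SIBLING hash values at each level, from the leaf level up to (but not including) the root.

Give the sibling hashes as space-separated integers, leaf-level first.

Answer: 21 610 488

Derivation:
L0 (leaves): [19, 21, 67, 21, 55], target index=2
L1: h(19,21)=(19*31+21)%997=610 [pair 0] h(67,21)=(67*31+21)%997=104 [pair 1] h(55,55)=(55*31+55)%997=763 [pair 2] -> [610, 104, 763]
  Sibling for proof at L0: 21
L2: h(610,104)=(610*31+104)%997=71 [pair 0] h(763,763)=(763*31+763)%997=488 [pair 1] -> [71, 488]
  Sibling for proof at L1: 610
L3: h(71,488)=(71*31+488)%997=695 [pair 0] -> [695]
  Sibling for proof at L2: 488
Root: 695
Proof path (sibling hashes from leaf to root): [21, 610, 488]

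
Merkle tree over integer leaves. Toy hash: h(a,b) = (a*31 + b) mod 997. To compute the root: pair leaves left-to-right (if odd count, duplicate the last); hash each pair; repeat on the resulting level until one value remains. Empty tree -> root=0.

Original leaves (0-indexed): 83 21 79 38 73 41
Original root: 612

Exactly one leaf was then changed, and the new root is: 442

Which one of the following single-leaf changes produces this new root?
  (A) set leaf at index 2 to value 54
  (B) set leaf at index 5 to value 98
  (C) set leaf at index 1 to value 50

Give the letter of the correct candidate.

Answer: B

Derivation:
Original leaves: [83, 21, 79, 38, 73, 41]
Target new root: 442
Try each candidate change and compute the resulting root:
Candidate A: set leaf[2] = 54 -> leaves = [83, 21, 54, 38, 73, 41]
  L0: [83, 21, 54, 38, 73, 41]
  L1: h(83,21)=(83*31+21)%997=600 h(54,38)=(54*31+38)%997=715 h(73,41)=(73*31+41)%997=310 -> [600, 715, 310]
  L2: h(600,715)=(600*31+715)%997=372 h(310,310)=(310*31+310)%997=947 -> [372, 947]
  L3: h(372,947)=(372*31+947)%997=515 -> [515]
  root = 515 != target 442
Candidate B: set leaf[5] = 98 -> leaves = [83, 21, 79, 38, 73, 98]
  L0: [83, 21, 79, 38, 73, 98]
  L1: h(83,21)=(83*31+21)%997=600 h(79,38)=(79*31+38)%997=493 h(73,98)=(73*31+98)%997=367 -> [600, 493, 367]
  L2: h(600,493)=(600*31+493)%997=150 h(367,367)=(367*31+367)%997=777 -> [150, 777]
  L3: h(150,777)=(150*31+777)%997=442 -> [442]
  root = 442 == target 442  ** MATCH **
Candidate C: set leaf[1] = 50 -> leaves = [83, 50, 79, 38, 73, 41]
  L0: [83, 50, 79, 38, 73, 41]
  L1: h(83,50)=(83*31+50)%997=629 h(79,38)=(79*31+38)%997=493 h(73,41)=(73*31+41)%997=310 -> [629, 493, 310]
  L2: h(629,493)=(629*31+493)%997=52 h(310,310)=(310*31+310)%997=947 -> [52, 947]
  L3: h(52,947)=(52*31+947)%997=565 -> [565]
  root = 565 != target 442
Candidate B produces the target root.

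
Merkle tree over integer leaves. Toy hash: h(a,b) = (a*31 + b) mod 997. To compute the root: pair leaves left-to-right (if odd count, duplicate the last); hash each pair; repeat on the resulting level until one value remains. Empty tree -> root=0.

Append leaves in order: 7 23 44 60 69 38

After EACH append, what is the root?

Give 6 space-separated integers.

Answer: 7 240 872 888 478 483

Derivation:
After append 7 (leaves=[7]):
  L0: [7]
  root=7
After append 23 (leaves=[7, 23]):
  L0: [7, 23]
  L1: h(7,23)=(7*31+23)%997=240 -> [240]
  root=240
After append 44 (leaves=[7, 23, 44]):
  L0: [7, 23, 44]
  L1: h(7,23)=(7*31+23)%997=240 h(44,44)=(44*31+44)%997=411 -> [240, 411]
  L2: h(240,411)=(240*31+411)%997=872 -> [872]
  root=872
After append 60 (leaves=[7, 23, 44, 60]):
  L0: [7, 23, 44, 60]
  L1: h(7,23)=(7*31+23)%997=240 h(44,60)=(44*31+60)%997=427 -> [240, 427]
  L2: h(240,427)=(240*31+427)%997=888 -> [888]
  root=888
After append 69 (leaves=[7, 23, 44, 60, 69]):
  L0: [7, 23, 44, 60, 69]
  L1: h(7,23)=(7*31+23)%997=240 h(44,60)=(44*31+60)%997=427 h(69,69)=(69*31+69)%997=214 -> [240, 427, 214]
  L2: h(240,427)=(240*31+427)%997=888 h(214,214)=(214*31+214)%997=866 -> [888, 866]
  L3: h(888,866)=(888*31+866)%997=478 -> [478]
  root=478
After append 38 (leaves=[7, 23, 44, 60, 69, 38]):
  L0: [7, 23, 44, 60, 69, 38]
  L1: h(7,23)=(7*31+23)%997=240 h(44,60)=(44*31+60)%997=427 h(69,38)=(69*31+38)%997=183 -> [240, 427, 183]
  L2: h(240,427)=(240*31+427)%997=888 h(183,183)=(183*31+183)%997=871 -> [888, 871]
  L3: h(888,871)=(888*31+871)%997=483 -> [483]
  root=483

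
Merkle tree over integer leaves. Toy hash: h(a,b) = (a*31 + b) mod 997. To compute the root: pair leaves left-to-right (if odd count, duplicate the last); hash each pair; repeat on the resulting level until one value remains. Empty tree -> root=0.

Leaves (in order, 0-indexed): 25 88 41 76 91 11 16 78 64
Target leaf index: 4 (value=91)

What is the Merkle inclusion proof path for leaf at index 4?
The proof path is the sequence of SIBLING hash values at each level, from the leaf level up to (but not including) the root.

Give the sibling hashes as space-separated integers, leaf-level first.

Answer: 11 574 184 461

Derivation:
L0 (leaves): [25, 88, 41, 76, 91, 11, 16, 78, 64], target index=4
L1: h(25,88)=(25*31+88)%997=863 [pair 0] h(41,76)=(41*31+76)%997=350 [pair 1] h(91,11)=(91*31+11)%997=838 [pair 2] h(16,78)=(16*31+78)%997=574 [pair 3] h(64,64)=(64*31+64)%997=54 [pair 4] -> [863, 350, 838, 574, 54]
  Sibling for proof at L0: 11
L2: h(863,350)=(863*31+350)%997=184 [pair 0] h(838,574)=(838*31+574)%997=630 [pair 1] h(54,54)=(54*31+54)%997=731 [pair 2] -> [184, 630, 731]
  Sibling for proof at L1: 574
L3: h(184,630)=(184*31+630)%997=352 [pair 0] h(731,731)=(731*31+731)%997=461 [pair 1] -> [352, 461]
  Sibling for proof at L2: 184
L4: h(352,461)=(352*31+461)%997=406 [pair 0] -> [406]
  Sibling for proof at L3: 461
Root: 406
Proof path (sibling hashes from leaf to root): [11, 574, 184, 461]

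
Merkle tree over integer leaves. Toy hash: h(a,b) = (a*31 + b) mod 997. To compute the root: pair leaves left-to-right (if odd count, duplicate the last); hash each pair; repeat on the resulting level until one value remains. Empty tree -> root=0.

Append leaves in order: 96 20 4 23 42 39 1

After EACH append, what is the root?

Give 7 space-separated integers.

After append 96 (leaves=[96]):
  L0: [96]
  root=96
After append 20 (leaves=[96, 20]):
  L0: [96, 20]
  L1: h(96,20)=(96*31+20)%997=5 -> [5]
  root=5
After append 4 (leaves=[96, 20, 4]):
  L0: [96, 20, 4]
  L1: h(96,20)=(96*31+20)%997=5 h(4,4)=(4*31+4)%997=128 -> [5, 128]
  L2: h(5,128)=(5*31+128)%997=283 -> [283]
  root=283
After append 23 (leaves=[96, 20, 4, 23]):
  L0: [96, 20, 4, 23]
  L1: h(96,20)=(96*31+20)%997=5 h(4,23)=(4*31+23)%997=147 -> [5, 147]
  L2: h(5,147)=(5*31+147)%997=302 -> [302]
  root=302
After append 42 (leaves=[96, 20, 4, 23, 42]):
  L0: [96, 20, 4, 23, 42]
  L1: h(96,20)=(96*31+20)%997=5 h(4,23)=(4*31+23)%997=147 h(42,42)=(42*31+42)%997=347 -> [5, 147, 347]
  L2: h(5,147)=(5*31+147)%997=302 h(347,347)=(347*31+347)%997=137 -> [302, 137]
  L3: h(302,137)=(302*31+137)%997=526 -> [526]
  root=526
After append 39 (leaves=[96, 20, 4, 23, 42, 39]):
  L0: [96, 20, 4, 23, 42, 39]
  L1: h(96,20)=(96*31+20)%997=5 h(4,23)=(4*31+23)%997=147 h(42,39)=(42*31+39)%997=344 -> [5, 147, 344]
  L2: h(5,147)=(5*31+147)%997=302 h(344,344)=(344*31+344)%997=41 -> [302, 41]
  L3: h(302,41)=(302*31+41)%997=430 -> [430]
  root=430
After append 1 (leaves=[96, 20, 4, 23, 42, 39, 1]):
  L0: [96, 20, 4, 23, 42, 39, 1]
  L1: h(96,20)=(96*31+20)%997=5 h(4,23)=(4*31+23)%997=147 h(42,39)=(42*31+39)%997=344 h(1,1)=(1*31+1)%997=32 -> [5, 147, 344, 32]
  L2: h(5,147)=(5*31+147)%997=302 h(344,32)=(344*31+32)%997=726 -> [302, 726]
  L3: h(302,726)=(302*31+726)%997=118 -> [118]
  root=118

Answer: 96 5 283 302 526 430 118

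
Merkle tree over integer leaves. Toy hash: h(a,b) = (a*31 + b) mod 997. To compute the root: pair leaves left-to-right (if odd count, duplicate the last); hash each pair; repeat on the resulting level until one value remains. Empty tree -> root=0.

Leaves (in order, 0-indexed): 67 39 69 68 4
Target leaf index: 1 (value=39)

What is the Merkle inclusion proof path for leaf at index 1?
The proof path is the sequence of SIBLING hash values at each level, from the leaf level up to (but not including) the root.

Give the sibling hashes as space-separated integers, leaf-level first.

L0 (leaves): [67, 39, 69, 68, 4], target index=1
L1: h(67,39)=(67*31+39)%997=122 [pair 0] h(69,68)=(69*31+68)%997=213 [pair 1] h(4,4)=(4*31+4)%997=128 [pair 2] -> [122, 213, 128]
  Sibling for proof at L0: 67
L2: h(122,213)=(122*31+213)%997=7 [pair 0] h(128,128)=(128*31+128)%997=108 [pair 1] -> [7, 108]
  Sibling for proof at L1: 213
L3: h(7,108)=(7*31+108)%997=325 [pair 0] -> [325]
  Sibling for proof at L2: 108
Root: 325
Proof path (sibling hashes from leaf to root): [67, 213, 108]

Answer: 67 213 108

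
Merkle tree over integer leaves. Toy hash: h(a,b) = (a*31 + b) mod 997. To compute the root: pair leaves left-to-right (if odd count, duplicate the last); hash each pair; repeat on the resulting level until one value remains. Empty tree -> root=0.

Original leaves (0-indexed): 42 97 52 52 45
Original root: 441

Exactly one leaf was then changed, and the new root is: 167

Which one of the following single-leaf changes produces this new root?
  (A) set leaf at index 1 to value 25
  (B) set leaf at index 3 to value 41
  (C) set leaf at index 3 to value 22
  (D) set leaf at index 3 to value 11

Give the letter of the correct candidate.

Answer: D

Derivation:
Original leaves: [42, 97, 52, 52, 45]
Target new root: 167
Try each candidate change and compute the resulting root:
Candidate A: set leaf[1] = 25 -> leaves = [42, 25, 52, 52, 45]
  L0: [42, 25, 52, 52, 45]
  L1: h(42,25)=(42*31+25)%997=330 h(52,52)=(52*31+52)%997=667 h(45,45)=(45*31+45)%997=443 -> [330, 667, 443]
  L2: h(330,667)=(330*31+667)%997=927 h(443,443)=(443*31+443)%997=218 -> [927, 218]
  L3: h(927,218)=(927*31+218)%997=42 -> [42]
  root = 42 != target 167
Candidate B: set leaf[3] = 41 -> leaves = [42, 97, 52, 41, 45]
  L0: [42, 97, 52, 41, 45]
  L1: h(42,97)=(42*31+97)%997=402 h(52,41)=(52*31+41)%997=656 h(45,45)=(45*31+45)%997=443 -> [402, 656, 443]
  L2: h(402,656)=(402*31+656)%997=157 h(443,443)=(443*31+443)%997=218 -> [157, 218]
  L3: h(157,218)=(157*31+218)%997=100 -> [100]
  root = 100 != target 167
Candidate C: set leaf[3] = 22 -> leaves = [42, 97, 52, 22, 45]
  L0: [42, 97, 52, 22, 45]
  L1: h(42,97)=(42*31+97)%997=402 h(52,22)=(52*31+22)%997=637 h(45,45)=(45*31+45)%997=443 -> [402, 637, 443]
  L2: h(402,637)=(402*31+637)%997=138 h(443,443)=(443*31+443)%997=218 -> [138, 218]
  L3: h(138,218)=(138*31+218)%997=508 -> [508]
  root = 508 != target 167
Candidate D: set leaf[3] = 11 -> leaves = [42, 97, 52, 11, 45]
  L0: [42, 97, 52, 11, 45]
  L1: h(42,97)=(42*31+97)%997=402 h(52,11)=(52*31+11)%997=626 h(45,45)=(45*31+45)%997=443 -> [402, 626, 443]
  L2: h(402,626)=(402*31+626)%997=127 h(443,443)=(443*31+443)%997=218 -> [127, 218]
  L3: h(127,218)=(127*31+218)%997=167 -> [167]
  root = 167 == target 167  ** MATCH **
Candidate D produces the target root.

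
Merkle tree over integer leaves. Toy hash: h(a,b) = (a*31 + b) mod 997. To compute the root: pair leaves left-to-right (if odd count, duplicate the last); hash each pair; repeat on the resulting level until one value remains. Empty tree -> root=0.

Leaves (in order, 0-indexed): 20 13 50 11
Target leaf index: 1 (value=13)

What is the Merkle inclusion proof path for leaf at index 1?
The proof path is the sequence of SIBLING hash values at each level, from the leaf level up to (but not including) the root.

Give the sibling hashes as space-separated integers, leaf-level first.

L0 (leaves): [20, 13, 50, 11], target index=1
L1: h(20,13)=(20*31+13)%997=633 [pair 0] h(50,11)=(50*31+11)%997=564 [pair 1] -> [633, 564]
  Sibling for proof at L0: 20
L2: h(633,564)=(633*31+564)%997=247 [pair 0] -> [247]
  Sibling for proof at L1: 564
Root: 247
Proof path (sibling hashes from leaf to root): [20, 564]

Answer: 20 564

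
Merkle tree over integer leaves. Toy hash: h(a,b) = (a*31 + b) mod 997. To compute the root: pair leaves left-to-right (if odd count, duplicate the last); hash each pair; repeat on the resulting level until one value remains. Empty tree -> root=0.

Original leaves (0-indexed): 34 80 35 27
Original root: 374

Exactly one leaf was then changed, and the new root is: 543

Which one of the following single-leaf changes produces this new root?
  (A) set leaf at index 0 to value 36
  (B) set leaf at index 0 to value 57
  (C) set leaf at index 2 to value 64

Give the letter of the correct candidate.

Original leaves: [34, 80, 35, 27]
Target new root: 543
Try each candidate change and compute the resulting root:
Candidate A: set leaf[0] = 36 -> leaves = [36, 80, 35, 27]
  L0: [36, 80, 35, 27]
  L1: h(36,80)=(36*31+80)%997=199 h(35,27)=(35*31+27)%997=115 -> [199, 115]
  L2: h(199,115)=(199*31+115)%997=302 -> [302]
  root = 302 != target 543
Candidate B: set leaf[0] = 57 -> leaves = [57, 80, 35, 27]
  L0: [57, 80, 35, 27]
  L1: h(57,80)=(57*31+80)%997=850 h(35,27)=(35*31+27)%997=115 -> [850, 115]
  L2: h(850,115)=(850*31+115)%997=543 -> [543]
  root = 543 == target 543  ** MATCH **
Candidate C: set leaf[2] = 64 -> leaves = [34, 80, 64, 27]
  L0: [34, 80, 64, 27]
  L1: h(34,80)=(34*31+80)%997=137 h(64,27)=(64*31+27)%997=17 -> [137, 17]
  L2: h(137,17)=(137*31+17)%997=276 -> [276]
  root = 276 != target 543
Candidate B produces the target root.

Answer: B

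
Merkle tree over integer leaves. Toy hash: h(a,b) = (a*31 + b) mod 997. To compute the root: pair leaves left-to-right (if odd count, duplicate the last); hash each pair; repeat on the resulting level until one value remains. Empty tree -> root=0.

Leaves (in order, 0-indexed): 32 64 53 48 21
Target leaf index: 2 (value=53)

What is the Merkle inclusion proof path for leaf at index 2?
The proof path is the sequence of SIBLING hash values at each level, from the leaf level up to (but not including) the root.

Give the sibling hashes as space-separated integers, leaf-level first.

Answer: 48 59 567

Derivation:
L0 (leaves): [32, 64, 53, 48, 21], target index=2
L1: h(32,64)=(32*31+64)%997=59 [pair 0] h(53,48)=(53*31+48)%997=694 [pair 1] h(21,21)=(21*31+21)%997=672 [pair 2] -> [59, 694, 672]
  Sibling for proof at L0: 48
L2: h(59,694)=(59*31+694)%997=529 [pair 0] h(672,672)=(672*31+672)%997=567 [pair 1] -> [529, 567]
  Sibling for proof at L1: 59
L3: h(529,567)=(529*31+567)%997=17 [pair 0] -> [17]
  Sibling for proof at L2: 567
Root: 17
Proof path (sibling hashes from leaf to root): [48, 59, 567]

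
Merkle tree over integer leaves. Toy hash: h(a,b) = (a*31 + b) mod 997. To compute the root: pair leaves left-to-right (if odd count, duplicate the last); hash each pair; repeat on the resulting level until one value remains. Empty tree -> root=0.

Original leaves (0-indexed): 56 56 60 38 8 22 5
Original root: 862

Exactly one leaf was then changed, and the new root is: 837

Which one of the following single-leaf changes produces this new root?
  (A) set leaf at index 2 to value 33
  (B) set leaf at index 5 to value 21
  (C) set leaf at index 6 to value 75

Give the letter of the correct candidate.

Answer: A

Derivation:
Original leaves: [56, 56, 60, 38, 8, 22, 5]
Target new root: 837
Try each candidate change and compute the resulting root:
Candidate A: set leaf[2] = 33 -> leaves = [56, 56, 33, 38, 8, 22, 5]
  L0: [56, 56, 33, 38, 8, 22, 5]
  L1: h(56,56)=(56*31+56)%997=795 h(33,38)=(33*31+38)%997=64 h(8,22)=(8*31+22)%997=270 h(5,5)=(5*31+5)%997=160 -> [795, 64, 270, 160]
  L2: h(795,64)=(795*31+64)%997=781 h(270,160)=(270*31+160)%997=554 -> [781, 554]
  L3: h(781,554)=(781*31+554)%997=837 -> [837]
  root = 837 == target 837  ** MATCH **
Candidate B: set leaf[5] = 21 -> leaves = [56, 56, 60, 38, 8, 21, 5]
  L0: [56, 56, 60, 38, 8, 21, 5]
  L1: h(56,56)=(56*31+56)%997=795 h(60,38)=(60*31+38)%997=901 h(8,21)=(8*31+21)%997=269 h(5,5)=(5*31+5)%997=160 -> [795, 901, 269, 160]
  L2: h(795,901)=(795*31+901)%997=621 h(269,160)=(269*31+160)%997=523 -> [621, 523]
  L3: h(621,523)=(621*31+523)%997=831 -> [831]
  root = 831 != target 837
Candidate C: set leaf[6] = 75 -> leaves = [56, 56, 60, 38, 8, 22, 75]
  L0: [56, 56, 60, 38, 8, 22, 75]
  L1: h(56,56)=(56*31+56)%997=795 h(60,38)=(60*31+38)%997=901 h(8,22)=(8*31+22)%997=270 h(75,75)=(75*31+75)%997=406 -> [795, 901, 270, 406]
  L2: h(795,901)=(795*31+901)%997=621 h(270,406)=(270*31+406)%997=800 -> [621, 800]
  L3: h(621,800)=(621*31+800)%997=111 -> [111]
  root = 111 != target 837
Candidate A produces the target root.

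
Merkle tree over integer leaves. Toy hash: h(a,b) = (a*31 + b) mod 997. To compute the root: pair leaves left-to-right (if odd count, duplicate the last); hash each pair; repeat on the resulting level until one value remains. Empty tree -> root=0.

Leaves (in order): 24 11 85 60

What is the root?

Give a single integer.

L0: [24, 11, 85, 60]
L1: h(24,11)=(24*31+11)%997=755 h(85,60)=(85*31+60)%997=701 -> [755, 701]
L2: h(755,701)=(755*31+701)%997=178 -> [178]

Answer: 178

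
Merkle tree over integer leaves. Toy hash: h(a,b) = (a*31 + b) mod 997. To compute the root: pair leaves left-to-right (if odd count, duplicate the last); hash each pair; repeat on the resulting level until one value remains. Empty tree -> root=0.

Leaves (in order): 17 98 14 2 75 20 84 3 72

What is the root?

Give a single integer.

L0: [17, 98, 14, 2, 75, 20, 84, 3, 72]
L1: h(17,98)=(17*31+98)%997=625 h(14,2)=(14*31+2)%997=436 h(75,20)=(75*31+20)%997=351 h(84,3)=(84*31+3)%997=613 h(72,72)=(72*31+72)%997=310 -> [625, 436, 351, 613, 310]
L2: h(625,436)=(625*31+436)%997=868 h(351,613)=(351*31+613)%997=527 h(310,310)=(310*31+310)%997=947 -> [868, 527, 947]
L3: h(868,527)=(868*31+527)%997=516 h(947,947)=(947*31+947)%997=394 -> [516, 394]
L4: h(516,394)=(516*31+394)%997=438 -> [438]

Answer: 438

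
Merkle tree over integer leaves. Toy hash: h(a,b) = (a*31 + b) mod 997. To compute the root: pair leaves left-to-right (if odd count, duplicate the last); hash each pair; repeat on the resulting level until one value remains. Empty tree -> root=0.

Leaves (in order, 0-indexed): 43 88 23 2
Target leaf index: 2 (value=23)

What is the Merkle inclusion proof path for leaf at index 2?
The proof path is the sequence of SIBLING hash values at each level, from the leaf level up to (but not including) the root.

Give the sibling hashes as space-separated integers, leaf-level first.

L0 (leaves): [43, 88, 23, 2], target index=2
L1: h(43,88)=(43*31+88)%997=424 [pair 0] h(23,2)=(23*31+2)%997=715 [pair 1] -> [424, 715]
  Sibling for proof at L0: 2
L2: h(424,715)=(424*31+715)%997=898 [pair 0] -> [898]
  Sibling for proof at L1: 424
Root: 898
Proof path (sibling hashes from leaf to root): [2, 424]

Answer: 2 424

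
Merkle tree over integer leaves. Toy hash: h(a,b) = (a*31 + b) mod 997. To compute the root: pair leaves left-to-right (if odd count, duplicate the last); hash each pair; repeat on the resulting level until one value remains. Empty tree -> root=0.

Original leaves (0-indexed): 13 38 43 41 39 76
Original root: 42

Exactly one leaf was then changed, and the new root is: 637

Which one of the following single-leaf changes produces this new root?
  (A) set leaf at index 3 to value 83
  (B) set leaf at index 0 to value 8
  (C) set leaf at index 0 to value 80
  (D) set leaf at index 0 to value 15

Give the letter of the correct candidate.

Answer: B

Derivation:
Original leaves: [13, 38, 43, 41, 39, 76]
Target new root: 637
Try each candidate change and compute the resulting root:
Candidate A: set leaf[3] = 83 -> leaves = [13, 38, 43, 83, 39, 76]
  L0: [13, 38, 43, 83, 39, 76]
  L1: h(13,38)=(13*31+38)%997=441 h(43,83)=(43*31+83)%997=419 h(39,76)=(39*31+76)%997=288 -> [441, 419, 288]
  L2: h(441,419)=(441*31+419)%997=132 h(288,288)=(288*31+288)%997=243 -> [132, 243]
  L3: h(132,243)=(132*31+243)%997=347 -> [347]
  root = 347 != target 637
Candidate B: set leaf[0] = 8 -> leaves = [8, 38, 43, 41, 39, 76]
  L0: [8, 38, 43, 41, 39, 76]
  L1: h(8,38)=(8*31+38)%997=286 h(43,41)=(43*31+41)%997=377 h(39,76)=(39*31+76)%997=288 -> [286, 377, 288]
  L2: h(286,377)=(286*31+377)%997=270 h(288,288)=(288*31+288)%997=243 -> [270, 243]
  L3: h(270,243)=(270*31+243)%997=637 -> [637]
  root = 637 == target 637  ** MATCH **
Candidate C: set leaf[0] = 80 -> leaves = [80, 38, 43, 41, 39, 76]
  L0: [80, 38, 43, 41, 39, 76]
  L1: h(80,38)=(80*31+38)%997=524 h(43,41)=(43*31+41)%997=377 h(39,76)=(39*31+76)%997=288 -> [524, 377, 288]
  L2: h(524,377)=(524*31+377)%997=669 h(288,288)=(288*31+288)%997=243 -> [669, 243]
  L3: h(669,243)=(669*31+243)%997=45 -> [45]
  root = 45 != target 637
Candidate D: set leaf[0] = 15 -> leaves = [15, 38, 43, 41, 39, 76]
  L0: [15, 38, 43, 41, 39, 76]
  L1: h(15,38)=(15*31+38)%997=503 h(43,41)=(43*31+41)%997=377 h(39,76)=(39*31+76)%997=288 -> [503, 377, 288]
  L2: h(503,377)=(503*31+377)%997=18 h(288,288)=(288*31+288)%997=243 -> [18, 243]
  L3: h(18,243)=(18*31+243)%997=801 -> [801]
  root = 801 != target 637
Candidate B produces the target root.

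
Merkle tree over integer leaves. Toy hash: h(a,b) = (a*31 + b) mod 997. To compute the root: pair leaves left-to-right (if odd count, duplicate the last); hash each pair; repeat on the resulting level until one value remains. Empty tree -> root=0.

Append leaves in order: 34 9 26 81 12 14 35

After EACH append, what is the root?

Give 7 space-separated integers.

Answer: 34 66 884 939 520 584 321

Derivation:
After append 34 (leaves=[34]):
  L0: [34]
  root=34
After append 9 (leaves=[34, 9]):
  L0: [34, 9]
  L1: h(34,9)=(34*31+9)%997=66 -> [66]
  root=66
After append 26 (leaves=[34, 9, 26]):
  L0: [34, 9, 26]
  L1: h(34,9)=(34*31+9)%997=66 h(26,26)=(26*31+26)%997=832 -> [66, 832]
  L2: h(66,832)=(66*31+832)%997=884 -> [884]
  root=884
After append 81 (leaves=[34, 9, 26, 81]):
  L0: [34, 9, 26, 81]
  L1: h(34,9)=(34*31+9)%997=66 h(26,81)=(26*31+81)%997=887 -> [66, 887]
  L2: h(66,887)=(66*31+887)%997=939 -> [939]
  root=939
After append 12 (leaves=[34, 9, 26, 81, 12]):
  L0: [34, 9, 26, 81, 12]
  L1: h(34,9)=(34*31+9)%997=66 h(26,81)=(26*31+81)%997=887 h(12,12)=(12*31+12)%997=384 -> [66, 887, 384]
  L2: h(66,887)=(66*31+887)%997=939 h(384,384)=(384*31+384)%997=324 -> [939, 324]
  L3: h(939,324)=(939*31+324)%997=520 -> [520]
  root=520
After append 14 (leaves=[34, 9, 26, 81, 12, 14]):
  L0: [34, 9, 26, 81, 12, 14]
  L1: h(34,9)=(34*31+9)%997=66 h(26,81)=(26*31+81)%997=887 h(12,14)=(12*31+14)%997=386 -> [66, 887, 386]
  L2: h(66,887)=(66*31+887)%997=939 h(386,386)=(386*31+386)%997=388 -> [939, 388]
  L3: h(939,388)=(939*31+388)%997=584 -> [584]
  root=584
After append 35 (leaves=[34, 9, 26, 81, 12, 14, 35]):
  L0: [34, 9, 26, 81, 12, 14, 35]
  L1: h(34,9)=(34*31+9)%997=66 h(26,81)=(26*31+81)%997=887 h(12,14)=(12*31+14)%997=386 h(35,35)=(35*31+35)%997=123 -> [66, 887, 386, 123]
  L2: h(66,887)=(66*31+887)%997=939 h(386,123)=(386*31+123)%997=125 -> [939, 125]
  L3: h(939,125)=(939*31+125)%997=321 -> [321]
  root=321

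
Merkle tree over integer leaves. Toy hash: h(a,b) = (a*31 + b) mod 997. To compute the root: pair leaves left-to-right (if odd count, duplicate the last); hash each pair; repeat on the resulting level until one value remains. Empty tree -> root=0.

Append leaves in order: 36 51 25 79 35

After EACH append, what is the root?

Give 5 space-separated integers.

After append 36 (leaves=[36]):
  L0: [36]
  root=36
After append 51 (leaves=[36, 51]):
  L0: [36, 51]
  L1: h(36,51)=(36*31+51)%997=170 -> [170]
  root=170
After append 25 (leaves=[36, 51, 25]):
  L0: [36, 51, 25]
  L1: h(36,51)=(36*31+51)%997=170 h(25,25)=(25*31+25)%997=800 -> [170, 800]
  L2: h(170,800)=(170*31+800)%997=88 -> [88]
  root=88
After append 79 (leaves=[36, 51, 25, 79]):
  L0: [36, 51, 25, 79]
  L1: h(36,51)=(36*31+51)%997=170 h(25,79)=(25*31+79)%997=854 -> [170, 854]
  L2: h(170,854)=(170*31+854)%997=142 -> [142]
  root=142
After append 35 (leaves=[36, 51, 25, 79, 35]):
  L0: [36, 51, 25, 79, 35]
  L1: h(36,51)=(36*31+51)%997=170 h(25,79)=(25*31+79)%997=854 h(35,35)=(35*31+35)%997=123 -> [170, 854, 123]
  L2: h(170,854)=(170*31+854)%997=142 h(123,123)=(123*31+123)%997=945 -> [142, 945]
  L3: h(142,945)=(142*31+945)%997=362 -> [362]
  root=362

Answer: 36 170 88 142 362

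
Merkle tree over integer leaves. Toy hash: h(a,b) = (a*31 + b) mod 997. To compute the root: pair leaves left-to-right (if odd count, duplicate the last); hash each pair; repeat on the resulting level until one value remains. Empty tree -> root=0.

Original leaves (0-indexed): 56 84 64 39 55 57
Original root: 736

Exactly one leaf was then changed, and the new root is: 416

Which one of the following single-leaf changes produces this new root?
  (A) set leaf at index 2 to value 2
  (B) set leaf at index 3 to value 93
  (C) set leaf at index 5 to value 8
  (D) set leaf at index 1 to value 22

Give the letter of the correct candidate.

Answer: B

Derivation:
Original leaves: [56, 84, 64, 39, 55, 57]
Target new root: 416
Try each candidate change and compute the resulting root:
Candidate A: set leaf[2] = 2 -> leaves = [56, 84, 2, 39, 55, 57]
  L0: [56, 84, 2, 39, 55, 57]
  L1: h(56,84)=(56*31+84)%997=823 h(2,39)=(2*31+39)%997=101 h(55,57)=(55*31+57)%997=765 -> [823, 101, 765]
  L2: h(823,101)=(823*31+101)%997=689 h(765,765)=(765*31+765)%997=552 -> [689, 552]
  L3: h(689,552)=(689*31+552)%997=974 -> [974]
  root = 974 != target 416
Candidate B: set leaf[3] = 93 -> leaves = [56, 84, 64, 93, 55, 57]
  L0: [56, 84, 64, 93, 55, 57]
  L1: h(56,84)=(56*31+84)%997=823 h(64,93)=(64*31+93)%997=83 h(55,57)=(55*31+57)%997=765 -> [823, 83, 765]
  L2: h(823,83)=(823*31+83)%997=671 h(765,765)=(765*31+765)%997=552 -> [671, 552]
  L3: h(671,552)=(671*31+552)%997=416 -> [416]
  root = 416 == target 416  ** MATCH **
Candidate C: set leaf[5] = 8 -> leaves = [56, 84, 64, 39, 55, 8]
  L0: [56, 84, 64, 39, 55, 8]
  L1: h(56,84)=(56*31+84)%997=823 h(64,39)=(64*31+39)%997=29 h(55,8)=(55*31+8)%997=716 -> [823, 29, 716]
  L2: h(823,29)=(823*31+29)%997=617 h(716,716)=(716*31+716)%997=978 -> [617, 978]
  L3: h(617,978)=(617*31+978)%997=165 -> [165]
  root = 165 != target 416
Candidate D: set leaf[1] = 22 -> leaves = [56, 22, 64, 39, 55, 57]
  L0: [56, 22, 64, 39, 55, 57]
  L1: h(56,22)=(56*31+22)%997=761 h(64,39)=(64*31+39)%997=29 h(55,57)=(55*31+57)%997=765 -> [761, 29, 765]
  L2: h(761,29)=(761*31+29)%997=689 h(765,765)=(765*31+765)%997=552 -> [689, 552]
  L3: h(689,552)=(689*31+552)%997=974 -> [974]
  root = 974 != target 416
Candidate B produces the target root.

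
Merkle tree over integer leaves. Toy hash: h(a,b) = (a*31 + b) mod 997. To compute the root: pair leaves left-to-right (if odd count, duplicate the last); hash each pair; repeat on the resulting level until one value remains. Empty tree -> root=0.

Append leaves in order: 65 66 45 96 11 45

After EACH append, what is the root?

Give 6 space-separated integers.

After append 65 (leaves=[65]):
  L0: [65]
  root=65
After append 66 (leaves=[65, 66]):
  L0: [65, 66]
  L1: h(65,66)=(65*31+66)%997=87 -> [87]
  root=87
After append 45 (leaves=[65, 66, 45]):
  L0: [65, 66, 45]
  L1: h(65,66)=(65*31+66)%997=87 h(45,45)=(45*31+45)%997=443 -> [87, 443]
  L2: h(87,443)=(87*31+443)%997=149 -> [149]
  root=149
After append 96 (leaves=[65, 66, 45, 96]):
  L0: [65, 66, 45, 96]
  L1: h(65,66)=(65*31+66)%997=87 h(45,96)=(45*31+96)%997=494 -> [87, 494]
  L2: h(87,494)=(87*31+494)%997=200 -> [200]
  root=200
After append 11 (leaves=[65, 66, 45, 96, 11]):
  L0: [65, 66, 45, 96, 11]
  L1: h(65,66)=(65*31+66)%997=87 h(45,96)=(45*31+96)%997=494 h(11,11)=(11*31+11)%997=352 -> [87, 494, 352]
  L2: h(87,494)=(87*31+494)%997=200 h(352,352)=(352*31+352)%997=297 -> [200, 297]
  L3: h(200,297)=(200*31+297)%997=515 -> [515]
  root=515
After append 45 (leaves=[65, 66, 45, 96, 11, 45]):
  L0: [65, 66, 45, 96, 11, 45]
  L1: h(65,66)=(65*31+66)%997=87 h(45,96)=(45*31+96)%997=494 h(11,45)=(11*31+45)%997=386 -> [87, 494, 386]
  L2: h(87,494)=(87*31+494)%997=200 h(386,386)=(386*31+386)%997=388 -> [200, 388]
  L3: h(200,388)=(200*31+388)%997=606 -> [606]
  root=606

Answer: 65 87 149 200 515 606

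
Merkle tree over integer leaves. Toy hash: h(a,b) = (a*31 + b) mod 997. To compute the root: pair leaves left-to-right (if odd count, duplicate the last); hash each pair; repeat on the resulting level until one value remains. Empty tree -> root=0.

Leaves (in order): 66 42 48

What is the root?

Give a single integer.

L0: [66, 42, 48]
L1: h(66,42)=(66*31+42)%997=94 h(48,48)=(48*31+48)%997=539 -> [94, 539]
L2: h(94,539)=(94*31+539)%997=462 -> [462]

Answer: 462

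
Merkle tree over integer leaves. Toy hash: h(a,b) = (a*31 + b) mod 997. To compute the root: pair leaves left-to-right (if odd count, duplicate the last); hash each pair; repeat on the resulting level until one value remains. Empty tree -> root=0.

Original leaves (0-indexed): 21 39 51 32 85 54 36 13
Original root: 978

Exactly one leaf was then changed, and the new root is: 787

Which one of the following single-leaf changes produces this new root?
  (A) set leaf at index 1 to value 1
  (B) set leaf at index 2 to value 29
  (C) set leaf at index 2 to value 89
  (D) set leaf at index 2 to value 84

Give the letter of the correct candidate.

Original leaves: [21, 39, 51, 32, 85, 54, 36, 13]
Target new root: 787
Try each candidate change and compute the resulting root:
Candidate A: set leaf[1] = 1 -> leaves = [21, 1, 51, 32, 85, 54, 36, 13]
  L0: [21, 1, 51, 32, 85, 54, 36, 13]
  L1: h(21,1)=(21*31+1)%997=652 h(51,32)=(51*31+32)%997=616 h(85,54)=(85*31+54)%997=695 h(36,13)=(36*31+13)%997=132 -> [652, 616, 695, 132]
  L2: h(652,616)=(652*31+616)%997=888 h(695,132)=(695*31+132)%997=740 -> [888, 740]
  L3: h(888,740)=(888*31+740)%997=352 -> [352]
  root = 352 != target 787
Candidate B: set leaf[2] = 29 -> leaves = [21, 39, 29, 32, 85, 54, 36, 13]
  L0: [21, 39, 29, 32, 85, 54, 36, 13]
  L1: h(21,39)=(21*31+39)%997=690 h(29,32)=(29*31+32)%997=931 h(85,54)=(85*31+54)%997=695 h(36,13)=(36*31+13)%997=132 -> [690, 931, 695, 132]
  L2: h(690,931)=(690*31+931)%997=387 h(695,132)=(695*31+132)%997=740 -> [387, 740]
  L3: h(387,740)=(387*31+740)%997=773 -> [773]
  root = 773 != target 787
Candidate C: set leaf[2] = 89 -> leaves = [21, 39, 89, 32, 85, 54, 36, 13]
  L0: [21, 39, 89, 32, 85, 54, 36, 13]
  L1: h(21,39)=(21*31+39)%997=690 h(89,32)=(89*31+32)%997=797 h(85,54)=(85*31+54)%997=695 h(36,13)=(36*31+13)%997=132 -> [690, 797, 695, 132]
  L2: h(690,797)=(690*31+797)%997=253 h(695,132)=(695*31+132)%997=740 -> [253, 740]
  L3: h(253,740)=(253*31+740)%997=607 -> [607]
  root = 607 != target 787
Candidate D: set leaf[2] = 84 -> leaves = [21, 39, 84, 32, 85, 54, 36, 13]
  L0: [21, 39, 84, 32, 85, 54, 36, 13]
  L1: h(21,39)=(21*31+39)%997=690 h(84,32)=(84*31+32)%997=642 h(85,54)=(85*31+54)%997=695 h(36,13)=(36*31+13)%997=132 -> [690, 642, 695, 132]
  L2: h(690,642)=(690*31+642)%997=98 h(695,132)=(695*31+132)%997=740 -> [98, 740]
  L3: h(98,740)=(98*31+740)%997=787 -> [787]
  root = 787 == target 787  ** MATCH **
Candidate D produces the target root.

Answer: D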